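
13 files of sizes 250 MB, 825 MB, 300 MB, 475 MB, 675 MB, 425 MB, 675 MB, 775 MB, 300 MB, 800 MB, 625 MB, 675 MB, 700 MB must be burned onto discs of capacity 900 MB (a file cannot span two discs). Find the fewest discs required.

10

Total = 825 + 800 + 775 + 700 + 675 + 675 + 675 + 625 + 475 + 425 + 300 + 300 + 250 = 7500 MB.
Lower bound: ⌈7500/900⌉ = 9 discs.
A packing using 10 discs:
  disc 1: 825 = 825
  disc 2: 800 = 800
  disc 3: 775 = 775
  disc 4: 700 = 700
  disc 5: 675 = 675
  disc 6: 675 = 675
  disc 7: 675 = 675
  disc 8: 625 + 250 = 875
  disc 9: 475 + 425 = 900
  disc 10: 300 + 300 = 600
No arrangement into 9 discs stays within capacity, so 10 is optimal.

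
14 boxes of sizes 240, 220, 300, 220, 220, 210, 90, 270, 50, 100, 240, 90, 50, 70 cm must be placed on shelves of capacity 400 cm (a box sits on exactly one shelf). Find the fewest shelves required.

8

Total = 300 + 270 + 240 + 240 + 220 + 220 + 220 + 210 + 100 + 90 + 90 + 70 + 50 + 50 = 2370 cm.
Lower bound: ⌈2370/400⌉ = 6 shelves.
Also, 8 boxes each exceed 200 cm, and no two of those can share a shelf, so at least 8 shelves are needed.
A packing using 8 shelves:
  shelf 1: 300 + 100 = 400
  shelf 2: 270 + 90 = 360
  shelf 3: 240 + 90 + 70 = 400
  shelf 4: 240 + 50 + 50 = 340
  shelf 5: 220 = 220
  shelf 6: 220 = 220
  shelf 7: 220 = 220
  shelf 8: 210 = 210
This matches the lower bound, so 8 is optimal.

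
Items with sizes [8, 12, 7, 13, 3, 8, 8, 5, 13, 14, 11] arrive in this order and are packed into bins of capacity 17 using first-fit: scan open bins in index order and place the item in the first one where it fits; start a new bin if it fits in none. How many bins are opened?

  8 → bin 1 (new)  [load 8/17]
  12 → bin 2 (new)  [load 12/17]
  7 → bin 1  [load 15/17]
  13 → bin 3 (new)  [load 13/17]
  3 → bin 2  [load 15/17]
  8 → bin 4 (new)  [load 8/17]
  8 → bin 4  [load 16/17]
  5 → bin 5 (new)  [load 5/17]
  13 → bin 6 (new)  [load 13/17]
  14 → bin 7 (new)  [load 14/17]
  11 → bin 5  [load 16/17]
7 bins opened.

7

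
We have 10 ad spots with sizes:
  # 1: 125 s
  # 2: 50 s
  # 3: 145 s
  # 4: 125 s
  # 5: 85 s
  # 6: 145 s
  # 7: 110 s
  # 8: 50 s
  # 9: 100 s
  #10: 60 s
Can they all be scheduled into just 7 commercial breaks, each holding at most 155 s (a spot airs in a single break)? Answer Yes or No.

No

Total = 995 s; ⌈995/155⌉ = 7.
The bound of 7 does not rule out 7, but exhaustive search shows no assignment into 7 commercial breaks of capacity 155 s exists — the minimum is 8.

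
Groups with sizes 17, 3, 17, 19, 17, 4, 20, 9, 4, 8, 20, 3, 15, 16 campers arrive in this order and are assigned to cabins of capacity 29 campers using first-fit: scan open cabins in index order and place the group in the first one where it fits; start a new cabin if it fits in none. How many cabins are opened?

8

  17 → cabin 1 (new)  [load 17/29]
  3 → cabin 1  [load 20/29]
  17 → cabin 2 (new)  [load 17/29]
  19 → cabin 3 (new)  [load 19/29]
  17 → cabin 4 (new)  [load 17/29]
  4 → cabin 1  [load 24/29]
  20 → cabin 5 (new)  [load 20/29]
  9 → cabin 2  [load 26/29]
  4 → cabin 1  [load 28/29]
  8 → cabin 3  [load 27/29]
  20 → cabin 6 (new)  [load 20/29]
  3 → cabin 2  [load 29/29]
  15 → cabin 7 (new)  [load 15/29]
  16 → cabin 8 (new)  [load 16/29]
8 cabins opened.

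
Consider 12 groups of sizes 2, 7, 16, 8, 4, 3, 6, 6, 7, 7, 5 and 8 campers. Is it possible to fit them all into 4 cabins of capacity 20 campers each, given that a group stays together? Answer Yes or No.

Yes

A valid assignment using 4 cabins:
  cabin 1: 16 + 4 = 20
  cabin 2: 8 + 8 + 3 = 19
  cabin 3: 7 + 7 + 6 = 20
  cabin 4: 7 + 6 + 5 + 2 = 20
Every load is within 20 campers, so 4 cabins suffice.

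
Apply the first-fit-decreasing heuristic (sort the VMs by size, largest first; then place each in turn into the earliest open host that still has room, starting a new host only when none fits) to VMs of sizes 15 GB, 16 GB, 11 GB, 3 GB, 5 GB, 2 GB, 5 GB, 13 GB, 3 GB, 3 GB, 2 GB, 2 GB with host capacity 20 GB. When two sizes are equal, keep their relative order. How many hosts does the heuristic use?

5

Sorted descending: 16, 15, 13, 11, 5, 5, 3, 3, 3, 2, 2, 2.
  16 → host 1 (new)  [load 16/20]
  15 → host 2 (new)  [load 15/20]
  13 → host 3 (new)  [load 13/20]
  11 → host 4 (new)  [load 11/20]
  5 → host 2  [load 20/20]
  5 → host 3  [load 18/20]
  3 → host 1  [load 19/20]
  3 → host 4  [load 14/20]
  3 → host 4  [load 17/20]
  2 → host 3  [load 20/20]
  2 → host 4  [load 19/20]
  2 → host 5 (new)  [load 2/20]
5 hosts opened.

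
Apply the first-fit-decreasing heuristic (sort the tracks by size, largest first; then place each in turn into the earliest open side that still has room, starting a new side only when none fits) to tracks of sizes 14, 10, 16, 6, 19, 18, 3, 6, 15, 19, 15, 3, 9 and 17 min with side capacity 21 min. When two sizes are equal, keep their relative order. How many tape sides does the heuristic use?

9

Sorted descending: 19, 19, 18, 17, 16, 15, 15, 14, 10, 9, 6, 6, 3, 3.
  19 → side 1 (new)  [load 19/21]
  19 → side 2 (new)  [load 19/21]
  18 → side 3 (new)  [load 18/21]
  17 → side 4 (new)  [load 17/21]
  16 → side 5 (new)  [load 16/21]
  15 → side 6 (new)  [load 15/21]
  15 → side 7 (new)  [load 15/21]
  14 → side 8 (new)  [load 14/21]
  10 → side 9 (new)  [load 10/21]
  9 → side 9  [load 19/21]
  6 → side 6  [load 21/21]
  6 → side 7  [load 21/21]
  3 → side 3  [load 21/21]
  3 → side 4  [load 20/21]
9 tape sides opened.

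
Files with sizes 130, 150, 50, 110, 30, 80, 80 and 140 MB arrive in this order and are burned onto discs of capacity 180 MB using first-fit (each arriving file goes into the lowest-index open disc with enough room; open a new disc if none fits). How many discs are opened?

  130 → disc 1 (new)  [load 130/180]
  150 → disc 2 (new)  [load 150/180]
  50 → disc 1  [load 180/180]
  110 → disc 3 (new)  [load 110/180]
  30 → disc 2  [load 180/180]
  80 → disc 4 (new)  [load 80/180]
  80 → disc 4  [load 160/180]
  140 → disc 5 (new)  [load 140/180]
5 discs opened.

5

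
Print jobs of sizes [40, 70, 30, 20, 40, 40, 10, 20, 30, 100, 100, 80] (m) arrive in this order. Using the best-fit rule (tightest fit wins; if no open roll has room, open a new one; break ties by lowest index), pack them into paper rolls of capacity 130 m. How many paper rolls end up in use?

5

  40 → roll 1 (new)  [load 40/130]
  70 → roll 1  [load 110/130]
  30 → roll 2 (new)  [load 30/130]
  20 → roll 1  [load 130/130]
  40 → roll 2  [load 70/130]
  40 → roll 2  [load 110/130]
  10 → roll 2  [load 120/130]
  20 → roll 3 (new)  [load 20/130]
  30 → roll 3  [load 50/130]
  100 → roll 4 (new)  [load 100/130]
  100 → roll 5 (new)  [load 100/130]
  80 → roll 3  [load 130/130]
5 paper rolls opened.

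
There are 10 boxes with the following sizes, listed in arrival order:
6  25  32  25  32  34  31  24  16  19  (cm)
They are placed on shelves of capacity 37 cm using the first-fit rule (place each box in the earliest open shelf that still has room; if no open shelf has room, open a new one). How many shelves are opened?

8

  6 → shelf 1 (new)  [load 6/37]
  25 → shelf 1  [load 31/37]
  32 → shelf 2 (new)  [load 32/37]
  25 → shelf 3 (new)  [load 25/37]
  32 → shelf 4 (new)  [load 32/37]
  34 → shelf 5 (new)  [load 34/37]
  31 → shelf 6 (new)  [load 31/37]
  24 → shelf 7 (new)  [load 24/37]
  16 → shelf 8 (new)  [load 16/37]
  19 → shelf 8  [load 35/37]
8 shelves opened.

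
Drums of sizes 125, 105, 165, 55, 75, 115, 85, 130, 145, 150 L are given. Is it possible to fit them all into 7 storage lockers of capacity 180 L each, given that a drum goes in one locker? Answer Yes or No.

No

Total = 1150 L; ⌈1150/180⌉ = 7.
The bound of 7 does not rule out 7, but exhaustive search shows no assignment into 7 storage lockers of capacity 180 L exists — the minimum is 8.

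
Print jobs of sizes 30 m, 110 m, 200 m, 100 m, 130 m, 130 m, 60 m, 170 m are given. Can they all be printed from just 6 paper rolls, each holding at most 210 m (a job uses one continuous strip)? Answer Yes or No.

A valid assignment using 5 paper rolls:
  roll 1: 200 = 200
  roll 2: 170 + 30 = 200
  roll 3: 130 + 60 = 190
  roll 4: 130 = 130
  roll 5: 110 + 100 = 210
That uses only 5 ≤ 6, so 6 paper rolls are enough.

Yes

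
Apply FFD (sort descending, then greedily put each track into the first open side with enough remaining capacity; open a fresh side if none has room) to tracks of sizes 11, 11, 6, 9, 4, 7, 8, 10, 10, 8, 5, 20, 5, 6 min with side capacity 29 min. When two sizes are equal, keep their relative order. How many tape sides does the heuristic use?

Sorted descending: 20, 11, 11, 10, 10, 9, 8, 8, 7, 6, 6, 5, 5, 4.
  20 → side 1 (new)  [load 20/29]
  11 → side 2 (new)  [load 11/29]
  11 → side 2  [load 22/29]
  10 → side 3 (new)  [load 10/29]
  10 → side 3  [load 20/29]
  9 → side 1  [load 29/29]
  8 → side 3  [load 28/29]
  8 → side 4 (new)  [load 8/29]
  7 → side 2  [load 29/29]
  6 → side 4  [load 14/29]
  6 → side 4  [load 20/29]
  5 → side 4  [load 25/29]
  5 → side 5 (new)  [load 5/29]
  4 → side 4  [load 29/29]
5 tape sides opened.

5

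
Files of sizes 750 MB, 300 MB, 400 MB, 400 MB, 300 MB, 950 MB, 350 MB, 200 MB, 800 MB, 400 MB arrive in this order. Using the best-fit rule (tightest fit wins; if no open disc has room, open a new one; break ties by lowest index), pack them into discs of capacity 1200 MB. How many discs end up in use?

5

  750 → disc 1 (new)  [load 750/1200]
  300 → disc 1  [load 1050/1200]
  400 → disc 2 (new)  [load 400/1200]
  400 → disc 2  [load 800/1200]
  300 → disc 2  [load 1100/1200]
  950 → disc 3 (new)  [load 950/1200]
  350 → disc 4 (new)  [load 350/1200]
  200 → disc 3  [load 1150/1200]
  800 → disc 4  [load 1150/1200]
  400 → disc 5 (new)  [load 400/1200]
5 discs opened.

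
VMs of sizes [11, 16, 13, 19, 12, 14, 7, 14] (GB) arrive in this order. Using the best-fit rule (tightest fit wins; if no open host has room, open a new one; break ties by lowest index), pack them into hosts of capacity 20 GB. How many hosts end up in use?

  11 → host 1 (new)  [load 11/20]
  16 → host 2 (new)  [load 16/20]
  13 → host 3 (new)  [load 13/20]
  19 → host 4 (new)  [load 19/20]
  12 → host 5 (new)  [load 12/20]
  14 → host 6 (new)  [load 14/20]
  7 → host 3  [load 20/20]
  14 → host 7 (new)  [load 14/20]
7 hosts opened.

7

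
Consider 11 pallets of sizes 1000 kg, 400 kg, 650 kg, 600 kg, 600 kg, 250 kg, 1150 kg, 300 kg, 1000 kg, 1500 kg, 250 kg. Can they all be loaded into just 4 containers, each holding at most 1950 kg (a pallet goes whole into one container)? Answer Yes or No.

No

Total = 7700 kg; ⌈7700/1950⌉ = 4.
The bound of 4 does not rule out 4, but exhaustive search shows no assignment into 4 containers of capacity 1950 kg exists — the minimum is 5.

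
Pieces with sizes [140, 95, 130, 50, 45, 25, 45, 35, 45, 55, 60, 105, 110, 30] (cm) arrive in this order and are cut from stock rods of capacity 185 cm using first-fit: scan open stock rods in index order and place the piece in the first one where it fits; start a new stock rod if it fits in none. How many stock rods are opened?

6

  140 → stock rod 1 (new)  [load 140/185]
  95 → stock rod 2 (new)  [load 95/185]
  130 → stock rod 3 (new)  [load 130/185]
  50 → stock rod 2  [load 145/185]
  45 → stock rod 1  [load 185/185]
  25 → stock rod 2  [load 170/185]
  45 → stock rod 3  [load 175/185]
  35 → stock rod 4 (new)  [load 35/185]
  45 → stock rod 4  [load 80/185]
  55 → stock rod 4  [load 135/185]
  60 → stock rod 5 (new)  [load 60/185]
  105 → stock rod 5  [load 165/185]
  110 → stock rod 6 (new)  [load 110/185]
  30 → stock rod 4  [load 165/185]
6 stock rods opened.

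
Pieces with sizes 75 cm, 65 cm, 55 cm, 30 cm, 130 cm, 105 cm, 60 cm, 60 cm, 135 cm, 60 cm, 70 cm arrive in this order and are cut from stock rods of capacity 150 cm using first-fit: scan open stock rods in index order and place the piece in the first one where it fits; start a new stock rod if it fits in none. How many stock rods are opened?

7

  75 → stock rod 1 (new)  [load 75/150]
  65 → stock rod 1  [load 140/150]
  55 → stock rod 2 (new)  [load 55/150]
  30 → stock rod 2  [load 85/150]
  130 → stock rod 3 (new)  [load 130/150]
  105 → stock rod 4 (new)  [load 105/150]
  60 → stock rod 2  [load 145/150]
  60 → stock rod 5 (new)  [load 60/150]
  135 → stock rod 6 (new)  [load 135/150]
  60 → stock rod 5  [load 120/150]
  70 → stock rod 7 (new)  [load 70/150]
7 stock rods opened.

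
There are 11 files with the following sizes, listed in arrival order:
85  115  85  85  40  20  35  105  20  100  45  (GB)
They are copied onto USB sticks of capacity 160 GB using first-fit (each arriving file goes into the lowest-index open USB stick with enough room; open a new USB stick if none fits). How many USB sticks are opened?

  85 → USB stick 1 (new)  [load 85/160]
  115 → USB stick 2 (new)  [load 115/160]
  85 → USB stick 3 (new)  [load 85/160]
  85 → USB stick 4 (new)  [load 85/160]
  40 → USB stick 1  [load 125/160]
  20 → USB stick 1  [load 145/160]
  35 → USB stick 2  [load 150/160]
  105 → USB stick 5 (new)  [load 105/160]
  20 → USB stick 3  [load 105/160]
  100 → USB stick 6 (new)  [load 100/160]
  45 → USB stick 3  [load 150/160]
6 USB sticks opened.

6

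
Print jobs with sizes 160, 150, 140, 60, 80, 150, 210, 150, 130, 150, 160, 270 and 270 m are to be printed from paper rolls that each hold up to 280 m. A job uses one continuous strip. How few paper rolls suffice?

10

Total = 270 + 270 + 210 + 160 + 160 + 150 + 150 + 150 + 150 + 140 + 130 + 80 + 60 = 2080 m.
Lower bound: ⌈2080/280⌉ = 8 paper rolls.
Also, 9 print jobs each exceed 140 m, and no two of those can share a roll, so at least 9 paper rolls are needed.
A packing using 10 paper rolls:
  roll 1: 270 = 270
  roll 2: 270 = 270
  roll 3: 210 + 60 = 270
  roll 4: 160 + 80 = 240
  roll 5: 160 = 160
  roll 6: 150 + 130 = 280
  roll 7: 150 = 150
  roll 8: 150 = 150
  roll 9: 150 = 150
  roll 10: 140 = 140
No arrangement into 9 paper rolls stays within capacity, so 10 is optimal.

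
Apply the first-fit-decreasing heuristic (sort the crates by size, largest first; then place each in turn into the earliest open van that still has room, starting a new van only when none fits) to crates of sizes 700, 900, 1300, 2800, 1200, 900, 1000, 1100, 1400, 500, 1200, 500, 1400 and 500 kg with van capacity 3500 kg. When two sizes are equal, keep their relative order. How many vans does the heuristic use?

5

Sorted descending: 2800, 1400, 1400, 1300, 1200, 1200, 1100, 1000, 900, 900, 700, 500, 500, 500.
  2800 → van 1 (new)  [load 2800/3500]
  1400 → van 2 (new)  [load 1400/3500]
  1400 → van 2  [load 2800/3500]
  1300 → van 3 (new)  [load 1300/3500]
  1200 → van 3  [load 2500/3500]
  1200 → van 4 (new)  [load 1200/3500]
  1100 → van 4  [load 2300/3500]
  1000 → van 3  [load 3500/3500]
  900 → van 4  [load 3200/3500]
  900 → van 5 (new)  [load 900/3500]
  700 → van 1  [load 3500/3500]
  500 → van 2  [load 3300/3500]
  500 → van 5  [load 1400/3500]
  500 → van 5  [load 1900/3500]
5 vans opened.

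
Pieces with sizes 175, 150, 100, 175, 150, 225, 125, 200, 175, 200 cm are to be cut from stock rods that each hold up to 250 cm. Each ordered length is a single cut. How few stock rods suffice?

Total = 225 + 200 + 200 + 175 + 175 + 175 + 150 + 150 + 125 + 100 = 1675 cm.
Lower bound: ⌈1675/250⌉ = 7 stock rods.
Also, 8 pieces each exceed 125 cm, and no two of those can share a stock rod, so at least 8 stock rods are needed.
A packing using 9 stock rods:
  stock rod 1: 225 = 225
  stock rod 2: 200 = 200
  stock rod 3: 200 = 200
  stock rod 4: 175 = 175
  stock rod 5: 175 = 175
  stock rod 6: 175 = 175
  stock rod 7: 150 + 100 = 250
  stock rod 8: 150 = 150
  stock rod 9: 125 = 125
No arrangement into 8 stock rods stays within capacity, so 9 is optimal.

9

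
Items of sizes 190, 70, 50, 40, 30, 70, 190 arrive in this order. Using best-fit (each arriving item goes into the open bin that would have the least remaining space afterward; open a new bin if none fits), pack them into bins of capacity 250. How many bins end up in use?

  190 → bin 1 (new)  [load 190/250]
  70 → bin 2 (new)  [load 70/250]
  50 → bin 1  [load 240/250]
  40 → bin 2  [load 110/250]
  30 → bin 2  [load 140/250]
  70 → bin 2  [load 210/250]
  190 → bin 3 (new)  [load 190/250]
3 bins opened.

3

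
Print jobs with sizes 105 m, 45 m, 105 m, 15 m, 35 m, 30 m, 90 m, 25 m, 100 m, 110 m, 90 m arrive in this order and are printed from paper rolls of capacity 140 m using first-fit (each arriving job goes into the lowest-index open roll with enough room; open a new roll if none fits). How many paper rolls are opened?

  105 → roll 1 (new)  [load 105/140]
  45 → roll 2 (new)  [load 45/140]
  105 → roll 3 (new)  [load 105/140]
  15 → roll 1  [load 120/140]
  35 → roll 2  [load 80/140]
  30 → roll 2  [load 110/140]
  90 → roll 4 (new)  [load 90/140]
  25 → roll 2  [load 135/140]
  100 → roll 5 (new)  [load 100/140]
  110 → roll 6 (new)  [load 110/140]
  90 → roll 7 (new)  [load 90/140]
7 paper rolls opened.

7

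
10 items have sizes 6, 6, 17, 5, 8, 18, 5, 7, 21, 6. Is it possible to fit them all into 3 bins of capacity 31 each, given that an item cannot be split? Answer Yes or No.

Total = 99; ⌈99/31⌉ = 4.
At least 4 bins are required, but only 3 are allowed.

No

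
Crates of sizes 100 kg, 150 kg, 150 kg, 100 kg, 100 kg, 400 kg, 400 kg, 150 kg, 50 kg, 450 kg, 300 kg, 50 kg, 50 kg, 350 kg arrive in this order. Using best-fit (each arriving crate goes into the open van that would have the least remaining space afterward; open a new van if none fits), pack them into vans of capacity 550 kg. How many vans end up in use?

6

  100 → van 1 (new)  [load 100/550]
  150 → van 1  [load 250/550]
  150 → van 1  [load 400/550]
  100 → van 1  [load 500/550]
  100 → van 2 (new)  [load 100/550]
  400 → van 2  [load 500/550]
  400 → van 3 (new)  [load 400/550]
  150 → van 3  [load 550/550]
  50 → van 1  [load 550/550]
  450 → van 4 (new)  [load 450/550]
  300 → van 5 (new)  [load 300/550]
  50 → van 2  [load 550/550]
  50 → van 4  [load 500/550]
  350 → van 6 (new)  [load 350/550]
6 vans opened.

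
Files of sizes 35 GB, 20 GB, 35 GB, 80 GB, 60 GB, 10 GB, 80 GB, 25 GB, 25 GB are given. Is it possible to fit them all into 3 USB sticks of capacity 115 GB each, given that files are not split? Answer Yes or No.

Total = 370 GB; ⌈370/115⌉ = 4.
At least 4 USB sticks are required, but only 3 are allowed.

No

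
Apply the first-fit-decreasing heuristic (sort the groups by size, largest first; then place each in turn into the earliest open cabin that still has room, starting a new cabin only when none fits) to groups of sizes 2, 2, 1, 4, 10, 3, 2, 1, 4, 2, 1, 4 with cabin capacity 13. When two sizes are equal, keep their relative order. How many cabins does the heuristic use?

3

Sorted descending: 10, 4, 4, 4, 3, 2, 2, 2, 2, 1, 1, 1.
  10 → cabin 1 (new)  [load 10/13]
  4 → cabin 2 (new)  [load 4/13]
  4 → cabin 2  [load 8/13]
  4 → cabin 2  [load 12/13]
  3 → cabin 1  [load 13/13]
  2 → cabin 3 (new)  [load 2/13]
  2 → cabin 3  [load 4/13]
  2 → cabin 3  [load 6/13]
  2 → cabin 3  [load 8/13]
  1 → cabin 2  [load 13/13]
  1 → cabin 3  [load 9/13]
  1 → cabin 3  [load 10/13]
3 cabins opened.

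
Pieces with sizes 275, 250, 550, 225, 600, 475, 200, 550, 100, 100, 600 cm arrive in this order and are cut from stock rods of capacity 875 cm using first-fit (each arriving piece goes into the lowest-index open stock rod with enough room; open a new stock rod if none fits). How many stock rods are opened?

6

  275 → stock rod 1 (new)  [load 275/875]
  250 → stock rod 1  [load 525/875]
  550 → stock rod 2 (new)  [load 550/875]
  225 → stock rod 1  [load 750/875]
  600 → stock rod 3 (new)  [load 600/875]
  475 → stock rod 4 (new)  [load 475/875]
  200 → stock rod 2  [load 750/875]
  550 → stock rod 5 (new)  [load 550/875]
  100 → stock rod 1  [load 850/875]
  100 → stock rod 2  [load 850/875]
  600 → stock rod 6 (new)  [load 600/875]
6 stock rods opened.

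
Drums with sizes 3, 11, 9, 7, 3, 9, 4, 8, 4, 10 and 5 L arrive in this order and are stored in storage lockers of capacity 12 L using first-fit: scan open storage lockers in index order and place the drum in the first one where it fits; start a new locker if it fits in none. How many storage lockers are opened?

7

  3 → locker 1 (new)  [load 3/12]
  11 → locker 2 (new)  [load 11/12]
  9 → locker 1  [load 12/12]
  7 → locker 3 (new)  [load 7/12]
  3 → locker 3  [load 10/12]
  9 → locker 4 (new)  [load 9/12]
  4 → locker 5 (new)  [load 4/12]
  8 → locker 5  [load 12/12]
  4 → locker 6 (new)  [load 4/12]
  10 → locker 7 (new)  [load 10/12]
  5 → locker 6  [load 9/12]
7 storage lockers opened.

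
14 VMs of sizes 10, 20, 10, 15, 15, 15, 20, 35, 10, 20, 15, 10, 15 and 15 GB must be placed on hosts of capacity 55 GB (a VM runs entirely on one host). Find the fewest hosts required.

Total = 35 + 20 + 20 + 20 + 15 + 15 + 15 + 15 + 15 + 15 + 10 + 10 + 10 + 10 = 225 GB.
Lower bound: ⌈225/55⌉ = 5 hosts.
A packing using 5 hosts:
  host 1: 35 + 20 = 55
  host 2: 20 + 20 + 15 = 55
  host 3: 15 + 15 + 15 + 10 = 55
  host 4: 15 + 15 + 10 + 10 = 50
  host 5: 10 = 10
This matches the lower bound, so 5 is optimal.

5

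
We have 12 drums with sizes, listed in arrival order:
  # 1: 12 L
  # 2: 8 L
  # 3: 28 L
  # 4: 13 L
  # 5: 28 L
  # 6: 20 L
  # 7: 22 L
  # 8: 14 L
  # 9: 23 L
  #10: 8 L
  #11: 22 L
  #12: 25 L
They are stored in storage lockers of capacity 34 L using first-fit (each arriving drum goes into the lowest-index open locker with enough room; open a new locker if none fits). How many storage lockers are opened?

8

  12 → locker 1 (new)  [load 12/34]
  8 → locker 1  [load 20/34]
  28 → locker 2 (new)  [load 28/34]
  13 → locker 1  [load 33/34]
  28 → locker 3 (new)  [load 28/34]
  20 → locker 4 (new)  [load 20/34]
  22 → locker 5 (new)  [load 22/34]
  14 → locker 4  [load 34/34]
  23 → locker 6 (new)  [load 23/34]
  8 → locker 5  [load 30/34]
  22 → locker 7 (new)  [load 22/34]
  25 → locker 8 (new)  [load 25/34]
8 storage lockers opened.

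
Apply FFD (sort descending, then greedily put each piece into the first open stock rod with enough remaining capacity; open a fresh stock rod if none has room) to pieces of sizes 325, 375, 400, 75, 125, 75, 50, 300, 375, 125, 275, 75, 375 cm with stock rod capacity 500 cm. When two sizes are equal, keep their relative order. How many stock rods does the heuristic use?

7

Sorted descending: 400, 375, 375, 375, 325, 300, 275, 125, 125, 75, 75, 75, 50.
  400 → stock rod 1 (new)  [load 400/500]
  375 → stock rod 2 (new)  [load 375/500]
  375 → stock rod 3 (new)  [load 375/500]
  375 → stock rod 4 (new)  [load 375/500]
  325 → stock rod 5 (new)  [load 325/500]
  300 → stock rod 6 (new)  [load 300/500]
  275 → stock rod 7 (new)  [load 275/500]
  125 → stock rod 2  [load 500/500]
  125 → stock rod 3  [load 500/500]
  75 → stock rod 1  [load 475/500]
  75 → stock rod 4  [load 450/500]
  75 → stock rod 5  [load 400/500]
  50 → stock rod 4  [load 500/500]
7 stock rods opened.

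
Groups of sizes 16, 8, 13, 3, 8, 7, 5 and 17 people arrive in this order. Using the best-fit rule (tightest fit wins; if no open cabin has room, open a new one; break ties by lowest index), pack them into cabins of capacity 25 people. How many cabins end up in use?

4

  16 → cabin 1 (new)  [load 16/25]
  8 → cabin 1  [load 24/25]
  13 → cabin 2 (new)  [load 13/25]
  3 → cabin 2  [load 16/25]
  8 → cabin 2  [load 24/25]
  7 → cabin 3 (new)  [load 7/25]
  5 → cabin 3  [load 12/25]
  17 → cabin 4 (new)  [load 17/25]
4 cabins opened.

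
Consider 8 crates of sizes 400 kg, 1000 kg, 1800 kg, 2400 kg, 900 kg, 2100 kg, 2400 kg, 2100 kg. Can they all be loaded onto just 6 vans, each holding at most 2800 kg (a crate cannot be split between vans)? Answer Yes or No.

A valid assignment using 6 vans:
  van 1: 2400 + 400 = 2800
  van 2: 2400 = 2400
  van 3: 2100 = 2100
  van 4: 2100 = 2100
  van 5: 1800 + 1000 = 2800
  van 6: 900 = 900
Every load is within 2800 kg, so 6 vans suffice.

Yes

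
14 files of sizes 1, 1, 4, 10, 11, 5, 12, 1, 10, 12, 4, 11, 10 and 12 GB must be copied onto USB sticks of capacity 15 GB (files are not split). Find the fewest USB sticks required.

8

Total = 12 + 12 + 12 + 11 + 11 + 10 + 10 + 10 + 5 + 4 + 4 + 1 + 1 + 1 = 104 GB.
Lower bound: ⌈104/15⌉ = 7 USB sticks.
Also, 8 files each exceed 15/2 GB, and no two of those can share a USB stick, so at least 8 USB sticks are needed.
A packing using 8 USB sticks:
  USB stick 1: 12 + 1 + 1 + 1 = 15
  USB stick 2: 12 = 12
  USB stick 3: 12 = 12
  USB stick 4: 11 + 4 = 15
  USB stick 5: 11 + 4 = 15
  USB stick 6: 10 + 5 = 15
  USB stick 7: 10 = 10
  USB stick 8: 10 = 10
This matches the lower bound, so 8 is optimal.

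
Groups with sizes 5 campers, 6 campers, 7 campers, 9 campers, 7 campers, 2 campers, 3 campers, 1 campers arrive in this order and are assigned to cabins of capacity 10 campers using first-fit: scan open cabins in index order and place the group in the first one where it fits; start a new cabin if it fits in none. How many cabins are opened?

  5 → cabin 1 (new)  [load 5/10]
  6 → cabin 2 (new)  [load 6/10]
  7 → cabin 3 (new)  [load 7/10]
  9 → cabin 4 (new)  [load 9/10]
  7 → cabin 5 (new)  [load 7/10]
  2 → cabin 1  [load 7/10]
  3 → cabin 1  [load 10/10]
  1 → cabin 2  [load 7/10]
5 cabins opened.

5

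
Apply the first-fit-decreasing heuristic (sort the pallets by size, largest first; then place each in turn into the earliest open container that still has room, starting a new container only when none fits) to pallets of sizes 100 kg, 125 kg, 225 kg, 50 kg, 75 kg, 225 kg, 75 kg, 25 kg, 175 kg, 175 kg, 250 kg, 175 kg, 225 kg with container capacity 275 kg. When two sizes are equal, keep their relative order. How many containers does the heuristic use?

Sorted descending: 250, 225, 225, 225, 175, 175, 175, 125, 100, 75, 75, 50, 25.
  250 → container 1 (new)  [load 250/275]
  225 → container 2 (new)  [load 225/275]
  225 → container 3 (new)  [load 225/275]
  225 → container 4 (new)  [load 225/275]
  175 → container 5 (new)  [load 175/275]
  175 → container 6 (new)  [load 175/275]
  175 → container 7 (new)  [load 175/275]
  125 → container 8 (new)  [load 125/275]
  100 → container 5  [load 275/275]
  75 → container 6  [load 250/275]
  75 → container 7  [load 250/275]
  50 → container 2  [load 275/275]
  25 → container 1  [load 275/275]
8 containers opened.

8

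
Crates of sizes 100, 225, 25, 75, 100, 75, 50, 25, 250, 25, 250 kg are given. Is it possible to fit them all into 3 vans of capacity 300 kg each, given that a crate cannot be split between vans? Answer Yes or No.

No

Total = 1200 kg; ⌈1200/300⌉ = 4.
At least 4 vans are required, but only 3 are allowed.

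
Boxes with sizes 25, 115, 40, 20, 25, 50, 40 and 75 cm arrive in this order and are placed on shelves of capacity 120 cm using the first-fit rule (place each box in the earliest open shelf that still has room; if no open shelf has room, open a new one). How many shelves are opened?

4

  25 → shelf 1 (new)  [load 25/120]
  115 → shelf 2 (new)  [load 115/120]
  40 → shelf 1  [load 65/120]
  20 → shelf 1  [load 85/120]
  25 → shelf 1  [load 110/120]
  50 → shelf 3 (new)  [load 50/120]
  40 → shelf 3  [load 90/120]
  75 → shelf 4 (new)  [load 75/120]
4 shelves opened.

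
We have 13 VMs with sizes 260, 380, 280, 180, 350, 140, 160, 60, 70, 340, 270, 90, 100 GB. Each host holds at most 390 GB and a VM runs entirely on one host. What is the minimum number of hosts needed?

8

Total = 380 + 350 + 340 + 280 + 270 + 260 + 180 + 160 + 140 + 100 + 90 + 70 + 60 = 2680 GB.
Lower bound: ⌈2680/390⌉ = 7 hosts.
A packing using 8 hosts:
  host 1: 380 = 380
  host 2: 350 = 350
  host 3: 340 = 340
  host 4: 280 + 100 = 380
  host 5: 270 + 90 = 360
  host 6: 260 + 70 + 60 = 390
  host 7: 180 + 160 = 340
  host 8: 140 = 140
No arrangement into 7 hosts stays within capacity, so 8 is optimal.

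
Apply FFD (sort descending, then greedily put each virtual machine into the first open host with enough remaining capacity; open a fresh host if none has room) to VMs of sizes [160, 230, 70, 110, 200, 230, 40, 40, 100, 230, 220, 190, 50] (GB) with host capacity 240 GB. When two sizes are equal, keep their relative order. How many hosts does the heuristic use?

9

Sorted descending: 230, 230, 230, 220, 200, 190, 160, 110, 100, 70, 50, 40, 40.
  230 → host 1 (new)  [load 230/240]
  230 → host 2 (new)  [load 230/240]
  230 → host 3 (new)  [load 230/240]
  220 → host 4 (new)  [load 220/240]
  200 → host 5 (new)  [load 200/240]
  190 → host 6 (new)  [load 190/240]
  160 → host 7 (new)  [load 160/240]
  110 → host 8 (new)  [load 110/240]
  100 → host 8  [load 210/240]
  70 → host 7  [load 230/240]
  50 → host 6  [load 240/240]
  40 → host 5  [load 240/240]
  40 → host 9 (new)  [load 40/240]
9 hosts opened.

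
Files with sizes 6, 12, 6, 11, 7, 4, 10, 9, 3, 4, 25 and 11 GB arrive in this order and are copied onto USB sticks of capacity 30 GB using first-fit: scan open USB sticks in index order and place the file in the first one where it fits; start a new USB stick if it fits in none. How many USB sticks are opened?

  6 → USB stick 1 (new)  [load 6/30]
  12 → USB stick 1  [load 18/30]
  6 → USB stick 1  [load 24/30]
  11 → USB stick 2 (new)  [load 11/30]
  7 → USB stick 2  [load 18/30]
  4 → USB stick 1  [load 28/30]
  10 → USB stick 2  [load 28/30]
  9 → USB stick 3 (new)  [load 9/30]
  3 → USB stick 3  [load 12/30]
  4 → USB stick 3  [load 16/30]
  25 → USB stick 4 (new)  [load 25/30]
  11 → USB stick 3  [load 27/30]
4 USB sticks opened.

4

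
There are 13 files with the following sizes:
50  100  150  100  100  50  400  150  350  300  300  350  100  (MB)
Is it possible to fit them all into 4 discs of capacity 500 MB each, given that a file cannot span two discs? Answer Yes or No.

Total = 2500 MB; ⌈2500/500⌉ = 5.
At least 5 discs are required, but only 4 are allowed.

No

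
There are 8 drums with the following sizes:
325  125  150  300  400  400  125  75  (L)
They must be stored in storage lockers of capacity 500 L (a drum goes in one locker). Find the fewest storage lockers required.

5

Total = 400 + 400 + 325 + 300 + 150 + 125 + 125 + 75 = 1900 L.
Lower bound: ⌈1900/500⌉ = 4 storage lockers.
A packing using 5 storage lockers:
  locker 1: 400 + 75 = 475
  locker 2: 400 = 400
  locker 3: 325 + 150 = 475
  locker 4: 300 + 125 = 425
  locker 5: 125 = 125
No arrangement into 4 storage lockers stays within capacity, so 5 is optimal.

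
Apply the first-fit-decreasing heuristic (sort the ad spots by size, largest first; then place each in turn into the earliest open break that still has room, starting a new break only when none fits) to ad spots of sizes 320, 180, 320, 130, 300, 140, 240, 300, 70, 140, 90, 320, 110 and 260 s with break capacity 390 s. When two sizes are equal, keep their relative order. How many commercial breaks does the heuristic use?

9

Sorted descending: 320, 320, 320, 300, 300, 260, 240, 180, 140, 140, 130, 110, 90, 70.
  320 → break 1 (new)  [load 320/390]
  320 → break 2 (new)  [load 320/390]
  320 → break 3 (new)  [load 320/390]
  300 → break 4 (new)  [load 300/390]
  300 → break 5 (new)  [load 300/390]
  260 → break 6 (new)  [load 260/390]
  240 → break 7 (new)  [load 240/390]
  180 → break 8 (new)  [load 180/390]
  140 → break 7  [load 380/390]
  140 → break 8  [load 320/390]
  130 → break 6  [load 390/390]
  110 → break 9 (new)  [load 110/390]
  90 → break 4  [load 390/390]
  70 → break 1  [load 390/390]
9 commercial breaks opened.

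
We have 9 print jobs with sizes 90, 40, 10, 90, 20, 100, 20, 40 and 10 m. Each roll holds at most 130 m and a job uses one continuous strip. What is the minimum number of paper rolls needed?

4

Total = 100 + 90 + 90 + 40 + 40 + 20 + 20 + 10 + 10 = 420 m.
Lower bound: ⌈420/130⌉ = 4 paper rolls.
A packing using 4 paper rolls:
  roll 1: 100 + 20 + 10 = 130
  roll 2: 90 + 40 = 130
  roll 3: 90 + 40 = 130
  roll 4: 20 + 10 = 30
This matches the lower bound, so 4 is optimal.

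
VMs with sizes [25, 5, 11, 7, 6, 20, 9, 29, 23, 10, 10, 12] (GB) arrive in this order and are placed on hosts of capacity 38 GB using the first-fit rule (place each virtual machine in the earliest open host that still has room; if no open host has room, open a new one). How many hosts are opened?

5

  25 → host 1 (new)  [load 25/38]
  5 → host 1  [load 30/38]
  11 → host 2 (new)  [load 11/38]
  7 → host 1  [load 37/38]
  6 → host 2  [load 17/38]
  20 → host 2  [load 37/38]
  9 → host 3 (new)  [load 9/38]
  29 → host 3  [load 38/38]
  23 → host 4 (new)  [load 23/38]
  10 → host 4  [load 33/38]
  10 → host 5 (new)  [load 10/38]
  12 → host 5  [load 22/38]
5 hosts opened.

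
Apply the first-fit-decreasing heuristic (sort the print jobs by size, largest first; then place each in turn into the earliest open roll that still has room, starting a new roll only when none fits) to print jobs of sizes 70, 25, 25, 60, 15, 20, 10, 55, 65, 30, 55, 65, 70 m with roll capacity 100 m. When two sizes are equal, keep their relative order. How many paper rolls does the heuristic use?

7

Sorted descending: 70, 70, 65, 65, 60, 55, 55, 30, 25, 25, 20, 15, 10.
  70 → roll 1 (new)  [load 70/100]
  70 → roll 2 (new)  [load 70/100]
  65 → roll 3 (new)  [load 65/100]
  65 → roll 4 (new)  [load 65/100]
  60 → roll 5 (new)  [load 60/100]
  55 → roll 6 (new)  [load 55/100]
  55 → roll 7 (new)  [load 55/100]
  30 → roll 1  [load 100/100]
  25 → roll 2  [load 95/100]
  25 → roll 3  [load 90/100]
  20 → roll 4  [load 85/100]
  15 → roll 4  [load 100/100]
  10 → roll 3  [load 100/100]
7 paper rolls opened.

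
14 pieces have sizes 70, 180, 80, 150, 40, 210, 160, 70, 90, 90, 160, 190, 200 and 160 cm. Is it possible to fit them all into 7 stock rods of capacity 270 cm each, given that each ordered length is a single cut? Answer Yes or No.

Total = 1850 cm; ⌈1850/270⌉ = 7.
8 pieces each exceed half the capacity and cannot share a stock rod, forcing at least 8 stock rods.
At least 8 stock rods are required, but only 7 are allowed.

No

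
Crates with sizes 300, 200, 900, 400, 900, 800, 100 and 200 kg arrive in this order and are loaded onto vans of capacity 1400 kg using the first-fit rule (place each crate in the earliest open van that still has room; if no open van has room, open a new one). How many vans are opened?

  300 → van 1 (new)  [load 300/1400]
  200 → van 1  [load 500/1400]
  900 → van 1  [load 1400/1400]
  400 → van 2 (new)  [load 400/1400]
  900 → van 2  [load 1300/1400]
  800 → van 3 (new)  [load 800/1400]
  100 → van 2  [load 1400/1400]
  200 → van 3  [load 1000/1400]
3 vans opened.

3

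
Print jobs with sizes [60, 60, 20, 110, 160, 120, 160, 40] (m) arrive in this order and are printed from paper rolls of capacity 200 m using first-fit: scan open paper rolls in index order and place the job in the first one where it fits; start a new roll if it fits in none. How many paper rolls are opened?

  60 → roll 1 (new)  [load 60/200]
  60 → roll 1  [load 120/200]
  20 → roll 1  [load 140/200]
  110 → roll 2 (new)  [load 110/200]
  160 → roll 3 (new)  [load 160/200]
  120 → roll 4 (new)  [load 120/200]
  160 → roll 5 (new)  [load 160/200]
  40 → roll 1  [load 180/200]
5 paper rolls opened.

5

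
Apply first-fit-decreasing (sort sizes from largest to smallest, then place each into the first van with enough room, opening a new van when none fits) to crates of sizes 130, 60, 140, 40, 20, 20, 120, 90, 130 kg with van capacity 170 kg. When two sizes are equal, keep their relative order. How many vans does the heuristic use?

Sorted descending: 140, 130, 130, 120, 90, 60, 40, 20, 20.
  140 → van 1 (new)  [load 140/170]
  130 → van 2 (new)  [load 130/170]
  130 → van 3 (new)  [load 130/170]
  120 → van 4 (new)  [load 120/170]
  90 → van 5 (new)  [load 90/170]
  60 → van 5  [load 150/170]
  40 → van 2  [load 170/170]
  20 → van 1  [load 160/170]
  20 → van 3  [load 150/170]
5 vans opened.

5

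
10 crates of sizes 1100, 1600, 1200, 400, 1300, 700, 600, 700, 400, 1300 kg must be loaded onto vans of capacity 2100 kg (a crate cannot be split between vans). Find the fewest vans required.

5

Total = 1600 + 1300 + 1300 + 1200 + 1100 + 700 + 700 + 600 + 400 + 400 = 9300 kg.
Lower bound: ⌈9300/2100⌉ = 5 vans.
A packing using 5 vans:
  van 1: 1600 + 400 = 2000
  van 2: 1300 + 700 = 2000
  van 3: 1300 + 700 = 2000
  van 4: 1200 + 600 = 1800
  van 5: 1100 + 400 = 1500
This matches the lower bound, so 5 is optimal.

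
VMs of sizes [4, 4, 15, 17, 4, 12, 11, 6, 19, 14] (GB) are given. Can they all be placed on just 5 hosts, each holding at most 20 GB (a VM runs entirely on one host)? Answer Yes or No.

No

Total = 106 GB; ⌈106/20⌉ = 6.
At least 6 hosts are required, but only 5 are allowed.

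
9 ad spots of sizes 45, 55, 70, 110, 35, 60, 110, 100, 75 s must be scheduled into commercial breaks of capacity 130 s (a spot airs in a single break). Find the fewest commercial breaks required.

6

Total = 110 + 110 + 100 + 75 + 70 + 60 + 55 + 45 + 35 = 660 s.
Lower bound: ⌈660/130⌉ = 6 commercial breaks.
A packing using 6 commercial breaks:
  break 1: 110 = 110
  break 2: 110 = 110
  break 3: 100 = 100
  break 4: 75 + 55 = 130
  break 5: 70 + 60 = 130
  break 6: 45 + 35 = 80
This matches the lower bound, so 6 is optimal.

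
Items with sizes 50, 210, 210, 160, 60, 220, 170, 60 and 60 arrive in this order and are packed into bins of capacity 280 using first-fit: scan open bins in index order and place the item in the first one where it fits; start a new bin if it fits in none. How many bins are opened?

5

  50 → bin 1 (new)  [load 50/280]
  210 → bin 1  [load 260/280]
  210 → bin 2 (new)  [load 210/280]
  160 → bin 3 (new)  [load 160/280]
  60 → bin 2  [load 270/280]
  220 → bin 4 (new)  [load 220/280]
  170 → bin 5 (new)  [load 170/280]
  60 → bin 3  [load 220/280]
  60 → bin 3  [load 280/280]
5 bins opened.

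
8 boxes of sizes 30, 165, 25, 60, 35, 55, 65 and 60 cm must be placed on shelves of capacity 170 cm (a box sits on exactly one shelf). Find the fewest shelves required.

Total = 165 + 65 + 60 + 60 + 55 + 35 + 30 + 25 = 495 cm.
Lower bound: ⌈495/170⌉ = 3 shelves.
A packing using 3 shelves:
  shelf 1: 165 = 165
  shelf 2: 65 + 60 + 35 = 160
  shelf 3: 60 + 55 + 30 + 25 = 170
This matches the lower bound, so 3 is optimal.

3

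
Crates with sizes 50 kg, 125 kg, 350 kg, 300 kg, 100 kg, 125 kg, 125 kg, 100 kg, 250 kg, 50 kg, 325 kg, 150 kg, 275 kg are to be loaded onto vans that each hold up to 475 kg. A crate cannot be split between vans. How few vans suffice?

Total = 350 + 325 + 300 + 275 + 250 + 150 + 125 + 125 + 125 + 100 + 100 + 50 + 50 = 2325 kg.
Lower bound: ⌈2325/475⌉ = 5 vans.
A packing using 5 vans:
  van 1: 350 + 125 = 475
  van 2: 325 + 150 = 475
  van 3: 300 + 125 + 50 = 475
  van 4: 275 + 125 + 50 = 450
  van 5: 250 + 100 + 100 = 450
This matches the lower bound, so 5 is optimal.

5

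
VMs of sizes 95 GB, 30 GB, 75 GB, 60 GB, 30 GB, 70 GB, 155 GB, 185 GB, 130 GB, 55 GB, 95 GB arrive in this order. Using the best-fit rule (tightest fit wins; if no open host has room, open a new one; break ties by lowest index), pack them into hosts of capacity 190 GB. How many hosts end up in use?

  95 → host 1 (new)  [load 95/190]
  30 → host 1  [load 125/190]
  75 → host 2 (new)  [load 75/190]
  60 → host 1  [load 185/190]
  30 → host 2  [load 105/190]
  70 → host 2  [load 175/190]
  155 → host 3 (new)  [load 155/190]
  185 → host 4 (new)  [load 185/190]
  130 → host 5 (new)  [load 130/190]
  55 → host 5  [load 185/190]
  95 → host 6 (new)  [load 95/190]
6 hosts opened.

6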